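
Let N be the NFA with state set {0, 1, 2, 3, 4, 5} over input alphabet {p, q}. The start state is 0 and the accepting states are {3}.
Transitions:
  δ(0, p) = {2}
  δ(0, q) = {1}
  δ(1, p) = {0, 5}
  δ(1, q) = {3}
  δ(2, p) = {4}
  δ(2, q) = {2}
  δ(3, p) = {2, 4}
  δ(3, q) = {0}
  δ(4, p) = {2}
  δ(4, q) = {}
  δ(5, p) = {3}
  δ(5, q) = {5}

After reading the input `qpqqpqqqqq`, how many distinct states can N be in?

Start: {0}
read q: {1}
read p: {0, 5}
read q: {1, 5}
read q: {3, 5}
read p: {2, 3, 4}
read q: {0, 2}
read q: {1, 2}
read q: {2, 3}
read q: {0, 2}
read q: {1, 2}
Final reachable set {1, 2} has 2 states.

2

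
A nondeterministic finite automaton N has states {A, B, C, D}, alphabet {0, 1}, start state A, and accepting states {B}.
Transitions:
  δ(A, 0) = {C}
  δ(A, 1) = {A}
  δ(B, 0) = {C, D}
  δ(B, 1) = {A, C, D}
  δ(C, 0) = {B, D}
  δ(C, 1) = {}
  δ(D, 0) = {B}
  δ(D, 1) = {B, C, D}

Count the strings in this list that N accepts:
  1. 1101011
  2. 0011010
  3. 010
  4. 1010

1101011: rejected
0011010: accepted
010: rejected
1010: rejected

1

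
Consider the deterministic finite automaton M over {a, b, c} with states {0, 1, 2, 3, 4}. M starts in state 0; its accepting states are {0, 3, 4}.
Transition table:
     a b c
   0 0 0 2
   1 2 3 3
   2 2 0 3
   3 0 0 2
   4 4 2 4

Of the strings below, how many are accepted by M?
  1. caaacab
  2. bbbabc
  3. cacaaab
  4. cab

caaacab: accepted
bbbabc: rejected
cacaaab: accepted
cab: accepted

3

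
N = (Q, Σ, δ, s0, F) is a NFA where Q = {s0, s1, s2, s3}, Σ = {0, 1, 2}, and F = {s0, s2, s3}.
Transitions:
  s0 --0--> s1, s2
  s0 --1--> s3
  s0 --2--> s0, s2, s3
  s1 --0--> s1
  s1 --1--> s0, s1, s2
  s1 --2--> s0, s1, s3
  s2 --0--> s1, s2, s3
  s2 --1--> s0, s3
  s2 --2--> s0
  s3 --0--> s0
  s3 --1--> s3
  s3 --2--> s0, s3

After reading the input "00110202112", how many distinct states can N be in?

4

Start: {s0}
read 0: {s1, s2}
read 0: {s1, s2, s3}
read 1: {s0, s1, s2, s3}
read 1: {s0, s1, s2, s3}
read 0: {s0, s1, s2, s3}
read 2: {s0, s1, s2, s3}
read 0: {s0, s1, s2, s3}
read 2: {s0, s1, s2, s3}
read 1: {s0, s1, s2, s3}
read 1: {s0, s1, s2, s3}
read 2: {s0, s1, s2, s3}
Final reachable set {s0, s1, s2, s3} has 4 states.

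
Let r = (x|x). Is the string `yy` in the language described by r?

Neither x nor x matches yy.

no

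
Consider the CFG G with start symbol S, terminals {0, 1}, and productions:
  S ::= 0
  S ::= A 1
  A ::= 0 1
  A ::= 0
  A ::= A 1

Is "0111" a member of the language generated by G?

S ⇒ A1 ⇒ A11 ⇒ 0111

yes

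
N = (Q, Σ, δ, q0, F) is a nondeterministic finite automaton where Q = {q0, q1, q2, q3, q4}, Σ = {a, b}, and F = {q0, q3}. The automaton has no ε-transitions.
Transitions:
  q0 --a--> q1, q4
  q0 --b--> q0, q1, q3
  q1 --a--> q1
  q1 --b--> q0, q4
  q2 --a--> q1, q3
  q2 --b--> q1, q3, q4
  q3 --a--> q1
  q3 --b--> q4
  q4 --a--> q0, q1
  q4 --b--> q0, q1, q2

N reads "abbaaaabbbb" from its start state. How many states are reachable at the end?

Start: {q0}
read a: {q1, q4}
read b: {q0, q1, q2, q4}
read b: {q0, q1, q2, q3, q4}
read a: {q0, q1, q3, q4}
read a: {q0, q1, q4}
read a: {q0, q1, q4}
read a: {q0, q1, q4}
read b: {q0, q1, q2, q3, q4}
read b: {q0, q1, q2, q3, q4}
read b: {q0, q1, q2, q3, q4}
read b: {q0, q1, q2, q3, q4}
Final reachable set {q0, q1, q2, q3, q4} has 5 states.

5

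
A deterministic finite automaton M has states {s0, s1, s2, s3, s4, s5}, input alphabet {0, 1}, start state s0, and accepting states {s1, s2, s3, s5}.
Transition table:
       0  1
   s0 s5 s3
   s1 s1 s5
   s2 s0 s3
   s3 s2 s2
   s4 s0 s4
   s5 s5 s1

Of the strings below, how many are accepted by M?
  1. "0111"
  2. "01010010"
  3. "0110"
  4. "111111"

4

"0111": accepted
"01010010": accepted
"0110": accepted
"111111": accepted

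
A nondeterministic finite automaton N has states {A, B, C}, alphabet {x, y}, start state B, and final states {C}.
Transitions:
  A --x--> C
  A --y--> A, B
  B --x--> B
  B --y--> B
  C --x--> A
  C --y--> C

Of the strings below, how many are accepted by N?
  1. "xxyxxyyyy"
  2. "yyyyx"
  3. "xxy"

0

"xxyxxyyyy": rejected
"yyyyx": rejected
"xxy": rejected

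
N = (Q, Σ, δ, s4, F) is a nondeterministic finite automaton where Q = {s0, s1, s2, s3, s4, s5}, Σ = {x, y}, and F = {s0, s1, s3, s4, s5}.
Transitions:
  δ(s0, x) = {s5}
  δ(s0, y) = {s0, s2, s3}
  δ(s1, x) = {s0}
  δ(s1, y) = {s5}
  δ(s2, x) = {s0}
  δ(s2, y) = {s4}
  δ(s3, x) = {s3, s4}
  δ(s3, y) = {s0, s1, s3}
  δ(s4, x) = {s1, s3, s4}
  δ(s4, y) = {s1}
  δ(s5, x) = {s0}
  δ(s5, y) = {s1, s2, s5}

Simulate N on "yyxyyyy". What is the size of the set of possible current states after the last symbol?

6

Start: {s4}
read y: {s1}
read y: {s5}
read x: {s0}
read y: {s0, s2, s3}
read y: {s0, s1, s2, s3, s4}
read y: {s0, s1, s2, s3, s4, s5}
read y: {s0, s1, s2, s3, s4, s5}
Final reachable set {s0, s1, s2, s3, s4, s5} has 6 states.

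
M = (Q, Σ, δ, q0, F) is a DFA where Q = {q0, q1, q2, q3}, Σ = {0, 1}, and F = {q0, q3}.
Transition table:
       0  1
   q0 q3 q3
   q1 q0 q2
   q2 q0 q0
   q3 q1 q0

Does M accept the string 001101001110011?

q0 --0--> q3
q3 --0--> q1
q1 --1--> q2
q2 --1--> q0
q0 --0--> q3
q3 --1--> q0
q0 --0--> q3
q3 --0--> q1
q1 --1--> q2
q2 --1--> q0
q0 --1--> q3
q3 --0--> q1
q1 --0--> q0
q0 --1--> q3
q3 --1--> q0
End in state q0, which is an accepting state.

accepted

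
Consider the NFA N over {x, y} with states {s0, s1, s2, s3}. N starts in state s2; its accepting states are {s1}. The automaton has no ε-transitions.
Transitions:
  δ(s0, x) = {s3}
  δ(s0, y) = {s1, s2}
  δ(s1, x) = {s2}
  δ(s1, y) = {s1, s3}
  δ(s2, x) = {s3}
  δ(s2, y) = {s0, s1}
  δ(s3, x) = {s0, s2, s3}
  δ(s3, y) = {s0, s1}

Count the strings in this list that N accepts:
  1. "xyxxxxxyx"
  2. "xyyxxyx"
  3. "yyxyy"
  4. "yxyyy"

2

"xyxxxxxyx": rejected
"xyyxxyx": rejected
"yyxyy": accepted
"yxyyy": accepted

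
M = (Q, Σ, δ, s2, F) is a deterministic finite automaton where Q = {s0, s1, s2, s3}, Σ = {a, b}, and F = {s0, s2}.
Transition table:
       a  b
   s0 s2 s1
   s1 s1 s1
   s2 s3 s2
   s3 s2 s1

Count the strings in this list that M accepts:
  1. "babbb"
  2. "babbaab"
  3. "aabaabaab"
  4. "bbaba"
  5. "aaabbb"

1

"babbb": rejected
"babbaab": rejected
"aabaabaab": accepted
"bbaba": rejected
"aaabbb": rejected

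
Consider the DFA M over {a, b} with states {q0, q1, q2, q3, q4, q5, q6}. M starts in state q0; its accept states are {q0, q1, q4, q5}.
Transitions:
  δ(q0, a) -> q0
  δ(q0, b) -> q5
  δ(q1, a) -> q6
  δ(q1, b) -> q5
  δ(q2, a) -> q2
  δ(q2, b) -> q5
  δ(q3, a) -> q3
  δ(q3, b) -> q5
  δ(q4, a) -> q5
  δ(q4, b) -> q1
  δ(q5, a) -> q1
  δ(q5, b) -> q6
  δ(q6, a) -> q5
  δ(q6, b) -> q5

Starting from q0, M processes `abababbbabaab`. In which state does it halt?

q0 --a--> q0
q0 --b--> q5
q5 --a--> q1
q1 --b--> q5
q5 --a--> q1
q1 --b--> q5
q5 --b--> q6
q6 --b--> q5
q5 --a--> q1
q1 --b--> q5
q5 --a--> q1
q1 --a--> q6
q6 --b--> q5

q5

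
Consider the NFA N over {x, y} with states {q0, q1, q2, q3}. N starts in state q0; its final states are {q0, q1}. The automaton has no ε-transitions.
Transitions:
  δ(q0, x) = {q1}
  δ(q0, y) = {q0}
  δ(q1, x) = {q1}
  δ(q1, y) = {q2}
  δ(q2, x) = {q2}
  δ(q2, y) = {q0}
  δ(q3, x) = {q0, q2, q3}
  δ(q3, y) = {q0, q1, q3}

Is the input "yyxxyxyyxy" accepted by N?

Start: {q0}
read y: {q0}
read y: {q0}
read x: {q1}
read x: {q1}
read y: {q2}
read x: {q2}
read y: {q0}
read y: {q0}
read x: {q1}
read y: {q2}
Reachable ∩ accepting = {} — empty.

rejected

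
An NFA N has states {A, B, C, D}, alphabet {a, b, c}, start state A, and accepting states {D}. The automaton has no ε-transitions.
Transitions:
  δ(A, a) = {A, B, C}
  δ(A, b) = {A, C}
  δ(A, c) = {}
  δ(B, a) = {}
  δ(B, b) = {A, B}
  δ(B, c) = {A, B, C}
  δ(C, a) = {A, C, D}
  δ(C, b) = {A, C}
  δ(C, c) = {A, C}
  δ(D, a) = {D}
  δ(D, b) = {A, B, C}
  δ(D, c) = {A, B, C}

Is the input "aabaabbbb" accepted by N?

Start: {A}
read a: {A, B, C}
read a: {A, B, C, D}
read b: {A, B, C}
read a: {A, B, C, D}
read a: {A, B, C, D}
read b: {A, B, C}
read b: {A, B, C}
read b: {A, B, C}
read b: {A, B, C}
Reachable ∩ accepting = {} — empty.

rejected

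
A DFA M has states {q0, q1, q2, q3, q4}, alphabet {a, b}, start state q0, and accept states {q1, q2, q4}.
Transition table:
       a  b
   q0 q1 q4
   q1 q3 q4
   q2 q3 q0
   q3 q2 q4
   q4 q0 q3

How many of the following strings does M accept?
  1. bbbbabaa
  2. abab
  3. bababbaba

bbbbabaa: rejected
abab: accepted
bababbaba: accepted

2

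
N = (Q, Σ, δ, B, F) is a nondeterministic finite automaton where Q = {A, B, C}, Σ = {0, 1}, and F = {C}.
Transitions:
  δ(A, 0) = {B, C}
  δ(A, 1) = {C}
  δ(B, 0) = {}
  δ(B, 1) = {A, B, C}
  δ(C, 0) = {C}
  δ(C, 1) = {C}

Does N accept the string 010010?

Start: {B}
read 0: {}
The reachable set is empty and stays empty for the remaining 5 symbols.
Reachable ∩ accepting = {} — empty.

rejected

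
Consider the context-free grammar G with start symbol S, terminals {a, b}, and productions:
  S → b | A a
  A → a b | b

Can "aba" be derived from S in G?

yes

S ⇒ Aa ⇒ aba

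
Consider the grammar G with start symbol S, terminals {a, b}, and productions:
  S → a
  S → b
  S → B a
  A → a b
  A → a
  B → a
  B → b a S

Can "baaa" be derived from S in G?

yes

S ⇒ Ba ⇒ baSa ⇒ baaa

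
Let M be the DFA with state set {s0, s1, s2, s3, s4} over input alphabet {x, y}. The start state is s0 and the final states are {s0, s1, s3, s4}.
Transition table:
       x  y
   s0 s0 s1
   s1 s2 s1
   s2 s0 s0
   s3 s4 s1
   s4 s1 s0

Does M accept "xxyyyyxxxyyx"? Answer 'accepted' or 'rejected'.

rejected

s0 --x--> s0
s0 --x--> s0
s0 --y--> s1
s1 --y--> s1
s1 --y--> s1
s1 --y--> s1
s1 --x--> s2
s2 --x--> s0
s0 --x--> s0
s0 --y--> s1
s1 --y--> s1
s1 --x--> s2
End in state s2, which is not an accepting state.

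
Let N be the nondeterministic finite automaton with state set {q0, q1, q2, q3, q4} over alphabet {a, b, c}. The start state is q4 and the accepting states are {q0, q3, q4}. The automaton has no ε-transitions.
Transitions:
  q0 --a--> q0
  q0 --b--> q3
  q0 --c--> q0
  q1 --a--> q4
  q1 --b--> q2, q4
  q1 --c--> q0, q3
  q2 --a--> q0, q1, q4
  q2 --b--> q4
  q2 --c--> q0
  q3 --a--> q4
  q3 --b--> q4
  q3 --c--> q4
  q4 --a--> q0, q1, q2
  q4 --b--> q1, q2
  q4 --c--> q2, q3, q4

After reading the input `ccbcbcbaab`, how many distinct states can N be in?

Start: {q4}
read c: {q2, q3, q4}
read c: {q0, q2, q3, q4}
read b: {q1, q2, q3, q4}
read c: {q0, q2, q3, q4}
read b: {q1, q2, q3, q4}
read c: {q0, q2, q3, q4}
read b: {q1, q2, q3, q4}
read a: {q0, q1, q2, q4}
read a: {q0, q1, q2, q4}
read b: {q1, q2, q3, q4}
Final reachable set {q1, q2, q3, q4} has 4 states.

4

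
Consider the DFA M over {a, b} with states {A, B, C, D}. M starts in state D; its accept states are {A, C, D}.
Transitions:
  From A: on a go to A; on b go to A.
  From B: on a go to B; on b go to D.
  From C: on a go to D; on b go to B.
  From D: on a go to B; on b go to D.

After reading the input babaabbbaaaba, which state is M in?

D --b--> D
D --a--> B
B --b--> D
D --a--> B
B --a--> B
B --b--> D
D --b--> D
D --b--> D
D --a--> B
B --a--> B
B --a--> B
B --b--> D
D --a--> B

B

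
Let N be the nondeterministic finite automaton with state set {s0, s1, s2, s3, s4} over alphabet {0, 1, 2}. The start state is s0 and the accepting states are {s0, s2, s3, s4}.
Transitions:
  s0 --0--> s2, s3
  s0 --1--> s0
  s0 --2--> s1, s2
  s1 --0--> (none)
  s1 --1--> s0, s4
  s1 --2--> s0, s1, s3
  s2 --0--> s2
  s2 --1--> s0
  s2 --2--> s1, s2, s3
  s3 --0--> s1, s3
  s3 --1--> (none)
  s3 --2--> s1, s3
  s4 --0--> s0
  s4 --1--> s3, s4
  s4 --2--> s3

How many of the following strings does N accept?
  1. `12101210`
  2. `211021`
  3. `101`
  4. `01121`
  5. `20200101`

5

`12101210`: accepted
`211021`: accepted
`101`: accepted
`01121`: accepted
`20200101`: accepted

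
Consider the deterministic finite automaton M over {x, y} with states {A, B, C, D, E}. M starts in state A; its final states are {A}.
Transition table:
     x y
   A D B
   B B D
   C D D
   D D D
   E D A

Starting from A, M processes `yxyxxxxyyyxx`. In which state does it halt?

D

A --y--> B
B --x--> B
B --y--> D
D --x--> D
D --x--> D
D --x--> D
D --x--> D
D --y--> D
D --y--> D
D --y--> D
D --x--> D
D --x--> D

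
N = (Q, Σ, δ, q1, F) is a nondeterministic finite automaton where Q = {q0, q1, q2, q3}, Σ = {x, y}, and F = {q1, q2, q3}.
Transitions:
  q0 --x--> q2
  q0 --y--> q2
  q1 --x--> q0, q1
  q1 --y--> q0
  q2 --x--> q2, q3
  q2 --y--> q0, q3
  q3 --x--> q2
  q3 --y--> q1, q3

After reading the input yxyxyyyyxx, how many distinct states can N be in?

Start: {q1}
read y: {q0}
read x: {q2}
read y: {q0, q3}
read x: {q2}
read y: {q0, q3}
read y: {q1, q2, q3}
read y: {q0, q1, q3}
read y: {q0, q1, q2, q3}
read x: {q0, q1, q2, q3}
read x: {q0, q1, q2, q3}
Final reachable set {q0, q1, q2, q3} has 4 states.

4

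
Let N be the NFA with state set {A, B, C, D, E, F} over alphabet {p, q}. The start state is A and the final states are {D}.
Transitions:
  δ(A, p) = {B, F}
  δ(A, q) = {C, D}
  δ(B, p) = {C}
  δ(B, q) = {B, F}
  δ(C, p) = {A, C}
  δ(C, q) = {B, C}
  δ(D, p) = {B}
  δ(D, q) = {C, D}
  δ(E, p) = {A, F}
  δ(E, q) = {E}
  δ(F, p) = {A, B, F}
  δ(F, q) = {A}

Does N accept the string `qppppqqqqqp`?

rejected

Start: {A}
read q: {C, D}
read p: {A, B, C}
read p: {A, B, C, F}
read p: {A, B, C, F}
read p: {A, B, C, F}
read q: {A, B, C, D, F}
read q: {A, B, C, D, F}
read q: {A, B, C, D, F}
read q: {A, B, C, D, F}
read q: {A, B, C, D, F}
read p: {A, B, C, F}
Reachable ∩ accepting = {} — empty.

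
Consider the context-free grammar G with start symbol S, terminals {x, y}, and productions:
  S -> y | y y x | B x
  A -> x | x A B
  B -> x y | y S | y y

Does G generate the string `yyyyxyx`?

no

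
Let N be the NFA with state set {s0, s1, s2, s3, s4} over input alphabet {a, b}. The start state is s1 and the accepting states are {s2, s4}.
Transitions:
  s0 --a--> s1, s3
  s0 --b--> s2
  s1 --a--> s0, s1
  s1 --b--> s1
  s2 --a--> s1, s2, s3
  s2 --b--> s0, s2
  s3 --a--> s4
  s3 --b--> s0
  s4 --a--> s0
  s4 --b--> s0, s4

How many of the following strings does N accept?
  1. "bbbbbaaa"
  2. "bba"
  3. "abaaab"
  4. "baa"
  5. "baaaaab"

"bbbbbaaa": accepted
"bba": rejected
"abaaab": accepted
"baa": rejected
"baaaaab": accepted

3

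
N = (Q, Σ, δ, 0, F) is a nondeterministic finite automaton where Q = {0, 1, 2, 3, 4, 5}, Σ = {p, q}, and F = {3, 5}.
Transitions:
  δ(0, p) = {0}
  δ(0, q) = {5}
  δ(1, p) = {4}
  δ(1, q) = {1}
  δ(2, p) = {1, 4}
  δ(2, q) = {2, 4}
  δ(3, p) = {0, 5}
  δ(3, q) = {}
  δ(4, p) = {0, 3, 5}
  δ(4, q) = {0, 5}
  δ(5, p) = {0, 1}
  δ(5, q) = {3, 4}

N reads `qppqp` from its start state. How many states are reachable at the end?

Start: {0}
read q: {5}
read p: {0, 1}
read p: {0, 4}
read q: {0, 5}
read p: {0, 1}
Final reachable set {0, 1} has 2 states.

2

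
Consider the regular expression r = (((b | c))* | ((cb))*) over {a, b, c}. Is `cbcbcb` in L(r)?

The left alternative ((b|c))* matches cbcbcb.

yes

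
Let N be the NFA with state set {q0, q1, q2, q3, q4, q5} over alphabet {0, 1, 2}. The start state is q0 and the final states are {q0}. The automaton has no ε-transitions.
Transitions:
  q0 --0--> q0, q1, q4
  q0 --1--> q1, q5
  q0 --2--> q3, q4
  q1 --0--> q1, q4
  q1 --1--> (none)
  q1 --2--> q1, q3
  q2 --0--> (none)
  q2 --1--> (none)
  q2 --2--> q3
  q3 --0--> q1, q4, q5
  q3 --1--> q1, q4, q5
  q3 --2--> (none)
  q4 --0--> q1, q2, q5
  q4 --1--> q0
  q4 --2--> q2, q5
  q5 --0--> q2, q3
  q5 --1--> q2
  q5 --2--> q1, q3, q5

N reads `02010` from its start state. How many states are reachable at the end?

Start: {q0}
read 0: {q0, q1, q4}
read 2: {q1, q2, q3, q4, q5}
read 0: {q1, q2, q3, q4, q5}
read 1: {q0, q1, q2, q4, q5}
read 0: {q0, q1, q2, q3, q4, q5}
Final reachable set {q0, q1, q2, q3, q4, q5} has 6 states.

6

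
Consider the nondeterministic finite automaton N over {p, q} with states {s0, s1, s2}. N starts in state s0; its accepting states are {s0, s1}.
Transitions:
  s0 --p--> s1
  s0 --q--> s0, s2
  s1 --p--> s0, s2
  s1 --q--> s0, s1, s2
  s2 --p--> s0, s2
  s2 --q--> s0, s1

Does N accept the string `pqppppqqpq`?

accepted

Start: {s0}
read p: {s1}
read q: {s0, s1, s2}
read p: {s0, s1, s2}
read p: {s0, s1, s2}
read p: {s0, s1, s2}
read p: {s0, s1, s2}
read q: {s0, s1, s2}
read q: {s0, s1, s2}
read p: {s0, s1, s2}
read q: {s0, s1, s2}
Reachable ∩ accepting = {s0, s1} — nonempty.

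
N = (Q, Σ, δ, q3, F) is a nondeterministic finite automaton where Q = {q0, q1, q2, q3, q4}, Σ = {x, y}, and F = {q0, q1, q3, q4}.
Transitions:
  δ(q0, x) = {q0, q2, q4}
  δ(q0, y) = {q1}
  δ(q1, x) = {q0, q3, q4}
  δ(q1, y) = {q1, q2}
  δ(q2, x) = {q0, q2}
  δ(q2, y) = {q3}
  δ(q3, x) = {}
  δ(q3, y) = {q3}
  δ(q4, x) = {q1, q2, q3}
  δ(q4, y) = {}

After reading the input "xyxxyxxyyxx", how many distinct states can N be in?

0

Start: {q3}
read x: {}
The reachable set is empty and stays empty for the remaining 10 symbols.
Final reachable set {} has 0 states.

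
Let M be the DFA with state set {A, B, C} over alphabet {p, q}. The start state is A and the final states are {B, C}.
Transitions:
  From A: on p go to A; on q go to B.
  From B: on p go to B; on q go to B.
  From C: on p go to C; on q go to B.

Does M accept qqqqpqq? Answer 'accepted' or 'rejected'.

A --q--> B
B --q--> B
B --q--> B
B --q--> B
B --p--> B
B --q--> B
B --q--> B
End in state B, which is an accepting state.

accepted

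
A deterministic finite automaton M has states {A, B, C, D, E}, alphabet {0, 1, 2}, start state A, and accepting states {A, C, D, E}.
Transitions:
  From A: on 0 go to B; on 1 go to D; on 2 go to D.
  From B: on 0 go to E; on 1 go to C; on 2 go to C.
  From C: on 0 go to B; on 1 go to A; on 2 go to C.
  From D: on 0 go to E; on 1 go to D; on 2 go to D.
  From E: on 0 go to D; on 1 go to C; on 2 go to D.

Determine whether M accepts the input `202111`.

A --2--> D
D --0--> E
E --2--> D
D --1--> D
D --1--> D
D --1--> D
End in state D, which is an accepting state.

accepted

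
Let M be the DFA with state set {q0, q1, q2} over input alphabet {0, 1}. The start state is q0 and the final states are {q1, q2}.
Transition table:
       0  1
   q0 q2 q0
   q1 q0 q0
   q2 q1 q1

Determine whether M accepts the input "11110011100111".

q0 --1--> q0
q0 --1--> q0
q0 --1--> q0
q0 --1--> q0
q0 --0--> q2
q2 --0--> q1
q1 --1--> q0
q0 --1--> q0
q0 --1--> q0
q0 --0--> q2
q2 --0--> q1
q1 --1--> q0
q0 --1--> q0
q0 --1--> q0
End in state q0, which is not an accepting state.

rejected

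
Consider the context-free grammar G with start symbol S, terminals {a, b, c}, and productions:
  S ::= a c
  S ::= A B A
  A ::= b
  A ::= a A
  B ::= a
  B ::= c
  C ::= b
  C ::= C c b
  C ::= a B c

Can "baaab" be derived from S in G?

S ⇒ ABA ⇒ bBA ⇒ baA ⇒ baaA ⇒ baaaA ⇒ baaab

yes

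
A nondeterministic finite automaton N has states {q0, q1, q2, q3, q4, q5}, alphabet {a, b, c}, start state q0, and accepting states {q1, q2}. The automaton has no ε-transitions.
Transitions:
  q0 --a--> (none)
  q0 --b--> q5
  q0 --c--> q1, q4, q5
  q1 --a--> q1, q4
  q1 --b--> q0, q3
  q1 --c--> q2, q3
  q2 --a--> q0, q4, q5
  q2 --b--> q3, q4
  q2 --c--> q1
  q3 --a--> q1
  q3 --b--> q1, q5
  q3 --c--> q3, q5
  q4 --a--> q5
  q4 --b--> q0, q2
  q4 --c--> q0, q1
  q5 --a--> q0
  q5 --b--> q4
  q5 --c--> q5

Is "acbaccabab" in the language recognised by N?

Start: {q0}
read a: {}
The reachable set is empty and stays empty for the remaining 9 symbols.
Reachable ∩ accepting = {} — empty.

rejected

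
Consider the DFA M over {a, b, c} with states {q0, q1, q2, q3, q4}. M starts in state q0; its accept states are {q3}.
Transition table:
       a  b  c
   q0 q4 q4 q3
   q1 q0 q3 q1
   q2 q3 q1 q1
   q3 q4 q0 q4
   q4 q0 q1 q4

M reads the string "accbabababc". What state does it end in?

q4

q0 --a--> q4
q4 --c--> q4
q4 --c--> q4
q4 --b--> q1
q1 --a--> q0
q0 --b--> q4
q4 --a--> q0
q0 --b--> q4
q4 --a--> q0
q0 --b--> q4
q4 --c--> q4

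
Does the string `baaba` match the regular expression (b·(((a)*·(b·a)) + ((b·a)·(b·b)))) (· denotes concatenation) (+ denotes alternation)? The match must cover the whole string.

Split as b·aaba: b matches b and (((a)*·(b·a))+((b·a)·(b·b))) matches aaba.

yes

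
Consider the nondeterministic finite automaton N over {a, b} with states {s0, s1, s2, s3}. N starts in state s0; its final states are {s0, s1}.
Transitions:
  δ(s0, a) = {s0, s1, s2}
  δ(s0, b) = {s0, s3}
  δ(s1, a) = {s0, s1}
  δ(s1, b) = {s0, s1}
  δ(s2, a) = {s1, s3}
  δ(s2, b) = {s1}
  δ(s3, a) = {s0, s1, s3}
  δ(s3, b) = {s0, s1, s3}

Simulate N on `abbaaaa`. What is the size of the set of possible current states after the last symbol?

4

Start: {s0}
read a: {s0, s1, s2}
read b: {s0, s1, s3}
read b: {s0, s1, s3}
read a: {s0, s1, s2, s3}
read a: {s0, s1, s2, s3}
read a: {s0, s1, s2, s3}
read a: {s0, s1, s2, s3}
Final reachable set {s0, s1, s2, s3} has 4 states.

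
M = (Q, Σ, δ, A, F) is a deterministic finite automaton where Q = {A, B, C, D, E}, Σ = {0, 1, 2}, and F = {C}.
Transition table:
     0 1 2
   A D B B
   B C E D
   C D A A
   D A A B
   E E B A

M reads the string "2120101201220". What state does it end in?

A --2--> B
B --1--> E
E --2--> A
A --0--> D
D --1--> A
A --0--> D
D --1--> A
A --2--> B
B --0--> C
C --1--> A
A --2--> B
B --2--> D
D --0--> A

A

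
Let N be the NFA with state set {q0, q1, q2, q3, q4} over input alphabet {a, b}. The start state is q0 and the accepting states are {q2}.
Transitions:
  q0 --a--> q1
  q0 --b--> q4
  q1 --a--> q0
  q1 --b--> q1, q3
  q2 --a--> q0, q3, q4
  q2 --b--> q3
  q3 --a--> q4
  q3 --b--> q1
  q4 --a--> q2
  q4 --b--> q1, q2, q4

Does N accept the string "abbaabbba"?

Start: {q0}
read a: {q1}
read b: {q1, q3}
read b: {q1, q3}
read a: {q0, q4}
read a: {q1, q2}
read b: {q1, q3}
read b: {q1, q3}
read b: {q1, q3}
read a: {q0, q4}
Reachable ∩ accepting = {} — empty.

rejected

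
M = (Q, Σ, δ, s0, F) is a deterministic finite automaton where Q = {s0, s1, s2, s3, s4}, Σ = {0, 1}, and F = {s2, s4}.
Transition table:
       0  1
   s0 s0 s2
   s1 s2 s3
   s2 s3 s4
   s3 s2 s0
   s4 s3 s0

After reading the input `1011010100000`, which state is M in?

s3

s0 --1--> s2
s2 --0--> s3
s3 --1--> s0
s0 --1--> s2
s2 --0--> s3
s3 --1--> s0
s0 --0--> s0
s0 --1--> s2
s2 --0--> s3
s3 --0--> s2
s2 --0--> s3
s3 --0--> s2
s2 --0--> s3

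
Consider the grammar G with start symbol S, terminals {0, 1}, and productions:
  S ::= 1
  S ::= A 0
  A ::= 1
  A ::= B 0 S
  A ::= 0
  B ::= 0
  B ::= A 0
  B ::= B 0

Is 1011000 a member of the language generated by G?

no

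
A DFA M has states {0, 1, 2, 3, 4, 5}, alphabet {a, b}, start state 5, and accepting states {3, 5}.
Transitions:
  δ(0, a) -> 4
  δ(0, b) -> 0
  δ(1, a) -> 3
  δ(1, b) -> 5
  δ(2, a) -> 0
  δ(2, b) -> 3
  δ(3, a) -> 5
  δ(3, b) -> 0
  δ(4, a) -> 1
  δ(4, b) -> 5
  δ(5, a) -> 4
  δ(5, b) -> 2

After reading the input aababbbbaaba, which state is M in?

4

5 --a--> 4
4 --a--> 1
1 --b--> 5
5 --a--> 4
4 --b--> 5
5 --b--> 2
2 --b--> 3
3 --b--> 0
0 --a--> 4
4 --a--> 1
1 --b--> 5
5 --a--> 4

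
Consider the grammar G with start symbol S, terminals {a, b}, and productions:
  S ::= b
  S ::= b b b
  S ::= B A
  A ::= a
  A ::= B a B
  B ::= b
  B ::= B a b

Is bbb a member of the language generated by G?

yes

S ⇒ bbb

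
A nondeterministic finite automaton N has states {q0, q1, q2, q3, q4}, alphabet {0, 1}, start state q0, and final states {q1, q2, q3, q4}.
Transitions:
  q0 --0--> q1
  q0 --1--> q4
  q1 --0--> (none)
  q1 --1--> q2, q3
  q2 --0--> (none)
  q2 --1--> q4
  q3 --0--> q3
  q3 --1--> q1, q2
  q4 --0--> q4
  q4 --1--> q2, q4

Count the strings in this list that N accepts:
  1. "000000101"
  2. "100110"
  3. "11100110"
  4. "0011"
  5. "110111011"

"000000101": rejected
"100110": accepted
"11100110": accepted
"0011": rejected
"110111011": accepted

3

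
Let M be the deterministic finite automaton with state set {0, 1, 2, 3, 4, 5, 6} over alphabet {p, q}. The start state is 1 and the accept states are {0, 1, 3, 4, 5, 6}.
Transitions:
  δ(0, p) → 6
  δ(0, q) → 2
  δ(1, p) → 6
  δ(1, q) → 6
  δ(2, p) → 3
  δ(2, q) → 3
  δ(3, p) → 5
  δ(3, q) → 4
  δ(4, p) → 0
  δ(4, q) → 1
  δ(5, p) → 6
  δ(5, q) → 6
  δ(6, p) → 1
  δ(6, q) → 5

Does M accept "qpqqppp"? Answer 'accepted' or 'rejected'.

accepted

1 --q--> 6
6 --p--> 1
1 --q--> 6
6 --q--> 5
5 --p--> 6
6 --p--> 1
1 --p--> 6
End in state 6, which is an accepting state.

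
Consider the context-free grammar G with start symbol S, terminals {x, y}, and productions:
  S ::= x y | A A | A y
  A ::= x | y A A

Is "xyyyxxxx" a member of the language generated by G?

yes

S ⇒ AA ⇒ xA ⇒ xyAA ⇒ xyyAAA ⇒ xyyyAAAA ⇒ xyyyxAAA ⇒ xyyyxxAA ⇒ xyyyxxxA ⇒ xyyyxxxx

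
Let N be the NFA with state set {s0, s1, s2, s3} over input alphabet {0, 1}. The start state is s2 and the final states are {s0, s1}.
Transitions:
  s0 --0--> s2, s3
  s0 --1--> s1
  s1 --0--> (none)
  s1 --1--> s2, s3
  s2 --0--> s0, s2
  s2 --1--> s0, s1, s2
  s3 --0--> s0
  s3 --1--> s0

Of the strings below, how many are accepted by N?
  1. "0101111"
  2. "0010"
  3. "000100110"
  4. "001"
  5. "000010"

"0101111": accepted
"0010": accepted
"000100110": accepted
"001": accepted
"000010": accepted

5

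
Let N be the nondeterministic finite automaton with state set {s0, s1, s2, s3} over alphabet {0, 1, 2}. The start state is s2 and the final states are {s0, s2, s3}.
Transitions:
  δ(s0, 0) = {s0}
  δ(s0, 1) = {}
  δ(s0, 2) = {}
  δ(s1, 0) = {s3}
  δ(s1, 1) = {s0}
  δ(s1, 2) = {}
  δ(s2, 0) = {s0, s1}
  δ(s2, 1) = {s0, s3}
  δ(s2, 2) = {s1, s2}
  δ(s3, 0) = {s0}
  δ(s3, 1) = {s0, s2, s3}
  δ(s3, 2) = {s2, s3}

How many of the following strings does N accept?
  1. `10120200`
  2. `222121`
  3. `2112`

2

`10120200`: rejected
`222121`: accepted
`2112`: accepted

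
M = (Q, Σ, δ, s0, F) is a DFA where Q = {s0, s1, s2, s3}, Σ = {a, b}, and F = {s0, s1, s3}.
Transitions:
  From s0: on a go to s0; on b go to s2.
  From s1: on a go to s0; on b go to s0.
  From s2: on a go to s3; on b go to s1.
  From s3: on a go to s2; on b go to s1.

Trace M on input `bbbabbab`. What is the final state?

s0 --b--> s2
s2 --b--> s1
s1 --b--> s0
s0 --a--> s0
s0 --b--> s2
s2 --b--> s1
s1 --a--> s0
s0 --b--> s2

s2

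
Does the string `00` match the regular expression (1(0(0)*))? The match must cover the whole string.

No split of 00 into u·v has 1 matching u and (0(0)*) matching v.

no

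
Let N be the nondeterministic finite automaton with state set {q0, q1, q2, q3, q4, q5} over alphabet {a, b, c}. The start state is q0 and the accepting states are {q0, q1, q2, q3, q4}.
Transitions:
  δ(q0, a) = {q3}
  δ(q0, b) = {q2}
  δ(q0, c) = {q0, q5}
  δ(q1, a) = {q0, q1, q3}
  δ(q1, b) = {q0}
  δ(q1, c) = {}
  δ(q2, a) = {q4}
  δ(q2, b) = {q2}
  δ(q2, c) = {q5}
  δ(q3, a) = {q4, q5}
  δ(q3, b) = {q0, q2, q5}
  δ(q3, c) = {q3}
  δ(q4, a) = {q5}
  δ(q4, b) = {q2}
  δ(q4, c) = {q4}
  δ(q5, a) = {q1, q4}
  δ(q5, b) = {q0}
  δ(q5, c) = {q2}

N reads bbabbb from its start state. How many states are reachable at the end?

Start: {q0}
read b: {q2}
read b: {q2}
read a: {q4}
read b: {q2}
read b: {q2}
read b: {q2}
Final reachable set {q2} has 1 state.

1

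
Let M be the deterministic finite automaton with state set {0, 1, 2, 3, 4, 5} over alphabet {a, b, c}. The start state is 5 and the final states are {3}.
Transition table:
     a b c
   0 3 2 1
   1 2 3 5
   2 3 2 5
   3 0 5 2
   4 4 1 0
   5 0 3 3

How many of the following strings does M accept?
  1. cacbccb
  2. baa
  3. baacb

cacbccb: accepted
baa: accepted
baacb: rejected

2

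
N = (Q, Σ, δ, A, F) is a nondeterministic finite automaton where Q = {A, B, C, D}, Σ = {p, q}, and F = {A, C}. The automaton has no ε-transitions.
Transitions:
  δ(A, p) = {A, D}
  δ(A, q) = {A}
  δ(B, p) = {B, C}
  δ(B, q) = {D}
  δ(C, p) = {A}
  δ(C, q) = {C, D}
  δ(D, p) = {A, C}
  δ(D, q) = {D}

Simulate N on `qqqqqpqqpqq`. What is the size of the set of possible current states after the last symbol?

3

Start: {A}
read q: {A}
read q: {A}
read q: {A}
read q: {A}
read q: {A}
read p: {A, D}
read q: {A, D}
read q: {A, D}
read p: {A, C, D}
read q: {A, C, D}
read q: {A, C, D}
Final reachable set {A, C, D} has 3 states.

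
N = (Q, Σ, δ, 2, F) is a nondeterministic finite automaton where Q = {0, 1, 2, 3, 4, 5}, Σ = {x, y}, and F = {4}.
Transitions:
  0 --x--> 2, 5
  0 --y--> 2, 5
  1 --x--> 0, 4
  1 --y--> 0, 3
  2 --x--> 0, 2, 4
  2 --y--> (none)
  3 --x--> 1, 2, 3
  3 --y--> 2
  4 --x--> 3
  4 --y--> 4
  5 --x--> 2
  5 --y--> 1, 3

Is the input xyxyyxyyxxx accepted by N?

Start: {2}
read x: {0, 2, 4}
read y: {2, 4, 5}
read x: {0, 2, 3, 4}
read y: {2, 4, 5}
read y: {1, 3, 4}
read x: {0, 1, 2, 3, 4}
read y: {0, 2, 3, 4, 5}
read y: {1, 2, 3, 4, 5}
read x: {0, 1, 2, 3, 4}
read x: {0, 1, 2, 3, 4, 5}
read x: {0, 1, 2, 3, 4, 5}
Reachable ∩ accepting = {4} — nonempty.

accepted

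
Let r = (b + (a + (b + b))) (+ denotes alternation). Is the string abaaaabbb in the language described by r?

Neither b nor (a+(b+b)) matches abaaaabbb.

no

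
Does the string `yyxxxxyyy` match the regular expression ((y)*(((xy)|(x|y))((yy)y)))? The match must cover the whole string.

No split of yyxxxxyyy into u·v has (y)* matching u and (((xy)|(x|y))((yy)y)) matching v.

no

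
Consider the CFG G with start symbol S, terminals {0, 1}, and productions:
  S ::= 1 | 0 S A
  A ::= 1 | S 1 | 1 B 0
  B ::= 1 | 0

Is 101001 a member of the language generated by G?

no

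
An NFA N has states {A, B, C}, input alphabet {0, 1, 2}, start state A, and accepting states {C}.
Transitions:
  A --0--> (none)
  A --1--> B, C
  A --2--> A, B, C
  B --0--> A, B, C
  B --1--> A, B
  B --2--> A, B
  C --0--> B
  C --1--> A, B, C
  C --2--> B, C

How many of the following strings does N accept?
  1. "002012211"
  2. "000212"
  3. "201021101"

"002012211": rejected
"000212": rejected
"201021101": accepted

1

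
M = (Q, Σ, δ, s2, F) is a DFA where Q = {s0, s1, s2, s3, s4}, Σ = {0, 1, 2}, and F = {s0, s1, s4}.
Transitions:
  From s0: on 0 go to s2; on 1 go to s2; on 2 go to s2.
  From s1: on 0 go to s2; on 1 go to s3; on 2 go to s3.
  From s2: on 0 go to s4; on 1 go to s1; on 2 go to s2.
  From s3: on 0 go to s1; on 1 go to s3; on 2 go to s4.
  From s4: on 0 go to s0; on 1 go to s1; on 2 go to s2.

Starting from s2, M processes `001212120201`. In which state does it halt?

s1

s2 --0--> s4
s4 --0--> s0
s0 --1--> s2
s2 --2--> s2
s2 --1--> s1
s1 --2--> s3
s3 --1--> s3
s3 --2--> s4
s4 --0--> s0
s0 --2--> s2
s2 --0--> s4
s4 --1--> s1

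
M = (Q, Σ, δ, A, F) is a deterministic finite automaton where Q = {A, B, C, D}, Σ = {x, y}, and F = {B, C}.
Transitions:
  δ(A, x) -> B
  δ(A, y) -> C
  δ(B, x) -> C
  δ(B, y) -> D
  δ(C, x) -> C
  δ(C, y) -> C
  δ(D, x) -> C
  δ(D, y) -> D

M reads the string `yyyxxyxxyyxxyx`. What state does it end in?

C

A --y--> C
C --y--> C
C --y--> C
C --x--> C
C --x--> C
C --y--> C
C --x--> C
C --x--> C
C --y--> C
C --y--> C
C --x--> C
C --x--> C
C --y--> C
C --x--> C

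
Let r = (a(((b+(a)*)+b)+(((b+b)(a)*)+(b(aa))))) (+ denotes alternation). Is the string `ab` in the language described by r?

Split as a·b: a matches a and (((b+(a)*)+b)+(((b+b)(a)*)+(b(aa)))) matches b.

yes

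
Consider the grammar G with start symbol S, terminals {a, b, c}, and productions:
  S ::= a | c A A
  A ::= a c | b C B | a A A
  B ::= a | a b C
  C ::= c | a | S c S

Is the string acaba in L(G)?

no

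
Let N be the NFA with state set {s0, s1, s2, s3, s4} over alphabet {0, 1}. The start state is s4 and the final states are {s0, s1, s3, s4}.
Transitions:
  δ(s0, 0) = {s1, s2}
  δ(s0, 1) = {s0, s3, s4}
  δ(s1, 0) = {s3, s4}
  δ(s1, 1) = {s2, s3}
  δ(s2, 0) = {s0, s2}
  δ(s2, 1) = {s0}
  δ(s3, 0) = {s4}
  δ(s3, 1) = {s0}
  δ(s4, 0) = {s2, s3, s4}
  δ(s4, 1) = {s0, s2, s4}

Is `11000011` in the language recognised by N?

Start: {s4}
read 1: {s0, s2, s4}
read 1: {s0, s2, s3, s4}
read 0: {s0, s1, s2, s3, s4}
read 0: {s0, s1, s2, s3, s4}
read 0: {s0, s1, s2, s3, s4}
read 0: {s0, s1, s2, s3, s4}
read 1: {s0, s2, s3, s4}
read 1: {s0, s2, s3, s4}
Reachable ∩ accepting = {s0, s3, s4} — nonempty.

accepted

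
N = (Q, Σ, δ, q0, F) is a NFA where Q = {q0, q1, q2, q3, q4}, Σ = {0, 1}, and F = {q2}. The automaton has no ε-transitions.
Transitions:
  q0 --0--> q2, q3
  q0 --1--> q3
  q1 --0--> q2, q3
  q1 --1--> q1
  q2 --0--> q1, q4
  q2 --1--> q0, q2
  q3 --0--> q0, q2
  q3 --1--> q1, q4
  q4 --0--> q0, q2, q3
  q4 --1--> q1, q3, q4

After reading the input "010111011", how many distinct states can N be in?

Start: {q0}
read 0: {q2, q3}
read 1: {q0, q1, q2, q4}
read 0: {q0, q1, q2, q3, q4}
read 1: {q0, q1, q2, q3, q4}
read 1: {q0, q1, q2, q3, q4}
read 1: {q0, q1, q2, q3, q4}
read 0: {q0, q1, q2, q3, q4}
read 1: {q0, q1, q2, q3, q4}
read 1: {q0, q1, q2, q3, q4}
Final reachable set {q0, q1, q2, q3, q4} has 5 states.

5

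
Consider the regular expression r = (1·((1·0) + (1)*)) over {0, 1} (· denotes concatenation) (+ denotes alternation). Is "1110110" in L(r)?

no

No split of 1110110 into u·v has 1 matching u and ((1·0)+(1)*) matching v.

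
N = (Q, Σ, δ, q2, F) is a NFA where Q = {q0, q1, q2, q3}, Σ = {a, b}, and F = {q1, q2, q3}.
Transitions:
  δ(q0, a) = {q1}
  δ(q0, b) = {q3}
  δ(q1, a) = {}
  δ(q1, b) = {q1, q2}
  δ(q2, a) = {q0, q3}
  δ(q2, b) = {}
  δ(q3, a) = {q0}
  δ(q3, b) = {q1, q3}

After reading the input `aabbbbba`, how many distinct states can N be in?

2

Start: {q2}
read a: {q0, q3}
read a: {q0, q1}
read b: {q1, q2, q3}
read b: {q1, q2, q3}
read b: {q1, q2, q3}
read b: {q1, q2, q3}
read b: {q1, q2, q3}
read a: {q0, q3}
Final reachable set {q0, q3} has 2 states.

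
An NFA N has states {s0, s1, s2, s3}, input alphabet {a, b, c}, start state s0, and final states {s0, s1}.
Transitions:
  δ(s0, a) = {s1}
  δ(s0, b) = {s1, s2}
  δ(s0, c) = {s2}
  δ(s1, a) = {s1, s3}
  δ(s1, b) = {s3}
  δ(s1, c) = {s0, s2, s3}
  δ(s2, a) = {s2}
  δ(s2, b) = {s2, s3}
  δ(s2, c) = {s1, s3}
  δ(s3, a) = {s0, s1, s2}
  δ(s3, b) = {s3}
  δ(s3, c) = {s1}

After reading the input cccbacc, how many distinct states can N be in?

Start: {s0}
read c: {s2}
read c: {s1, s3}
read c: {s0, s1, s2, s3}
read b: {s1, s2, s3}
read a: {s0, s1, s2, s3}
read c: {s0, s1, s2, s3}
read c: {s0, s1, s2, s3}
Final reachable set {s0, s1, s2, s3} has 4 states.

4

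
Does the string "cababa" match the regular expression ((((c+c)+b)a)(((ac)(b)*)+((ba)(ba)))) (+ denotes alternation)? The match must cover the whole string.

Split as ca·baba: (((c+c)+b)a) matches ca and (((ac)(b)*)+((ba)(ba))) matches baba.

yes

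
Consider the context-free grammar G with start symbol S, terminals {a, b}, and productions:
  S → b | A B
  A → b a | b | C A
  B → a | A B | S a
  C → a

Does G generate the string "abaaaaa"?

no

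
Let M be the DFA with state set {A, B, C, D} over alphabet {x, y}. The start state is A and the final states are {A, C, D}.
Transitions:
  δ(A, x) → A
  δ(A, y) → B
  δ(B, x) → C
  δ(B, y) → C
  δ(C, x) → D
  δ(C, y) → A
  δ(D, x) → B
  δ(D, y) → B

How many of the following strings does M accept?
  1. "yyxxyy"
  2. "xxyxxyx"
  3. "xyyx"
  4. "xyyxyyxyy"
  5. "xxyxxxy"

"yyxxyy": accepted
"xxyxxyx": accepted
"xyyx": accepted
"xyyxyyxyy": accepted
"xxyxxxy": accepted

5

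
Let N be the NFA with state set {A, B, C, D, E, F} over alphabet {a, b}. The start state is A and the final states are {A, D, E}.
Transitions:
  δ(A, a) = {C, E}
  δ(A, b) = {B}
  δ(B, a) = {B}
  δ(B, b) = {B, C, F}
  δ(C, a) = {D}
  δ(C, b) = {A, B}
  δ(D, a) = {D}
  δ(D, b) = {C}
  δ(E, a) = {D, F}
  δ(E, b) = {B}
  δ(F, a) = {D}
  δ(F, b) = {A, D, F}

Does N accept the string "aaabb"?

Start: {A}
read a: {C, E}
read a: {D, F}
read a: {D}
read b: {C}
read b: {A, B}
Reachable ∩ accepting = {A} — nonempty.

accepted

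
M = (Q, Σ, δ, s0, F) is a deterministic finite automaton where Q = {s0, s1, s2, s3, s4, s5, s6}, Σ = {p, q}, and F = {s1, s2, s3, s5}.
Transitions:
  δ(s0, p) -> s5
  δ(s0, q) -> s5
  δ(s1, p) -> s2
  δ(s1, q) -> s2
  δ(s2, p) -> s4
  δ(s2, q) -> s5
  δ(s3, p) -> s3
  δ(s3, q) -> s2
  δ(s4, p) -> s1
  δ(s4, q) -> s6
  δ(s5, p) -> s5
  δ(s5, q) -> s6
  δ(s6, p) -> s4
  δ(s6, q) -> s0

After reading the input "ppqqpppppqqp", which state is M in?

s0 --p--> s5
s5 --p--> s5
s5 --q--> s6
s6 --q--> s0
s0 --p--> s5
s5 --p--> s5
s5 --p--> s5
s5 --p--> s5
s5 --p--> s5
s5 --q--> s6
s6 --q--> s0
s0 --p--> s5

s5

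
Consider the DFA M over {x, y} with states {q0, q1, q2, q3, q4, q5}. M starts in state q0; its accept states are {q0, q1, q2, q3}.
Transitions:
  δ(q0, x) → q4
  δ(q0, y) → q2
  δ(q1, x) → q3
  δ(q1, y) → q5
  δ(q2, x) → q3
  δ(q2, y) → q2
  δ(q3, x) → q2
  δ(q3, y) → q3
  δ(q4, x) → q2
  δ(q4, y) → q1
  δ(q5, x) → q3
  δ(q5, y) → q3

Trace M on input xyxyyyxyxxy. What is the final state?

q2

q0 --x--> q4
q4 --y--> q1
q1 --x--> q3
q3 --y--> q3
q3 --y--> q3
q3 --y--> q3
q3 --x--> q2
q2 --y--> q2
q2 --x--> q3
q3 --x--> q2
q2 --y--> q2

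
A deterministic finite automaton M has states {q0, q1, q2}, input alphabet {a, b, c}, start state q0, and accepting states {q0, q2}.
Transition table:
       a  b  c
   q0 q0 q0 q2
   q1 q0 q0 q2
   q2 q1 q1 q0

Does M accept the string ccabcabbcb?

rejected

q0 --c--> q2
q2 --c--> q0
q0 --a--> q0
q0 --b--> q0
q0 --c--> q2
q2 --a--> q1
q1 --b--> q0
q0 --b--> q0
q0 --c--> q2
q2 --b--> q1
End in state q1, which is not an accepting state.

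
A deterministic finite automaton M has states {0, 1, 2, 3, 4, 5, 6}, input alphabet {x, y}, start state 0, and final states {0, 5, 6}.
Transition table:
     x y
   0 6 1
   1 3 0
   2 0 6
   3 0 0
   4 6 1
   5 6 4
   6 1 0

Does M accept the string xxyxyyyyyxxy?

accepted

0 --x--> 6
6 --x--> 1
1 --y--> 0
0 --x--> 6
6 --y--> 0
0 --y--> 1
1 --y--> 0
0 --y--> 1
1 --y--> 0
0 --x--> 6
6 --x--> 1
1 --y--> 0
End in state 0, which is an accepting state.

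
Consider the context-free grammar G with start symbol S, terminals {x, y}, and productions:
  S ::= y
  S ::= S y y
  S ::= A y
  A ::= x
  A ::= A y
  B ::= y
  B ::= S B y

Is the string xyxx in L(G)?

no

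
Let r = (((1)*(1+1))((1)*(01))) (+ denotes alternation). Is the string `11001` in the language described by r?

no

No split of 11001 into u·v has ((1)*(1+1)) matching u and ((1)*(01)) matching v.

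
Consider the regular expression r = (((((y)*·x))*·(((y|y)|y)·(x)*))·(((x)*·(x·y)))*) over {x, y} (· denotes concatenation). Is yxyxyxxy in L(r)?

Split as y·xyxyxxy: ((((y)*·x))*·(((y|y)|y)·(x)*)) matches y and (((x)*·(x·y)))* matches xyxyxxy.

yes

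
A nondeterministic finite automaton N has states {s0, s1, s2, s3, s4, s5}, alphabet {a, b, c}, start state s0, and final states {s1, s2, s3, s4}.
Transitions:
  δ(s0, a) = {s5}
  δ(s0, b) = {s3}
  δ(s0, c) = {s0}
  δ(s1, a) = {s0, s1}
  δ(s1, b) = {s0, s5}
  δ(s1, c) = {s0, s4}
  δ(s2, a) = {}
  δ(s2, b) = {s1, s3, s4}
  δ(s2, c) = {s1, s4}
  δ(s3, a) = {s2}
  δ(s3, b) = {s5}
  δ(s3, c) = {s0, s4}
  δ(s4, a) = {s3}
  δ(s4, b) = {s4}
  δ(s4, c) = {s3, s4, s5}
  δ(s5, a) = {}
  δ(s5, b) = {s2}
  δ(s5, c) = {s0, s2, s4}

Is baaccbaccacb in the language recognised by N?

rejected

Start: {s0}
read b: {s3}
read a: {s2}
read a: {}
The reachable set is empty and stays empty for the remaining 9 symbols.
Reachable ∩ accepting = {} — empty.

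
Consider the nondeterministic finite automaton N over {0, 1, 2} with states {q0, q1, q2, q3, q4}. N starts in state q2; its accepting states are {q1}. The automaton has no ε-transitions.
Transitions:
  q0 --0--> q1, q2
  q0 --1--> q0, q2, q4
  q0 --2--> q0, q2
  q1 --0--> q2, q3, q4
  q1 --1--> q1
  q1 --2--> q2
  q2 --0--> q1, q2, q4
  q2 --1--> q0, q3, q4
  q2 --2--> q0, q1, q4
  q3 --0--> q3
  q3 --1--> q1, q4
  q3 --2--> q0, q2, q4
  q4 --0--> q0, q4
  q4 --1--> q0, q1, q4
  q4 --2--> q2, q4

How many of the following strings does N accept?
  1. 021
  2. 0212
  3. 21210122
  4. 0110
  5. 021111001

5

021: accepted
0212: accepted
21210122: accepted
0110: accepted
021111001: accepted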